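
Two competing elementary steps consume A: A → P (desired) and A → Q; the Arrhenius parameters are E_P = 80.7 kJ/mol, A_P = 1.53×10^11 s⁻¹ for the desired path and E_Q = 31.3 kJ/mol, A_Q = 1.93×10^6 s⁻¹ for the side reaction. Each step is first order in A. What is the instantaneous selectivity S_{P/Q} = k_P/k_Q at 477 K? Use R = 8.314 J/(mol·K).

With equal orders, S_{P/Q} = k_P/k_Q = (A_P/A_Q)·exp[(E_Q−E_P)/(RT)].
(E_Q−E_P)/(RT) = (31.3−80.7)×10³/(8.314×477) = -49400/3966 = -12.46.
k_P/k_Q = (1.53×10^11/1.93×10^6)·exp(-12.46) = 79275 × 3.892×10^-6 = 0.309.
Since E_P > E_Q, raising the temperature improves selectivity toward P.

0.309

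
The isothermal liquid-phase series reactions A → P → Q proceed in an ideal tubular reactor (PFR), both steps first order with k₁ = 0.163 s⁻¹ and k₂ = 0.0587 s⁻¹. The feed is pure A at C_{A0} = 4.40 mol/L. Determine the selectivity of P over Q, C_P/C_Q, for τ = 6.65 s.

3.99

For first-order series with pure A initially, C_P(τ) = k₁C_{A0}/(k₂−k₁)·(e^(−k₁τ) − e^(−k₂τ)).
e^(−k₁τ) = e^(−0.163×6.65) = e^(−1.084) = 0.3383; e^(−k₂τ) = e^(−0.3904) = 0.6768.
C_P = 0.163×4.40/(0.0587−0.163) × (0.3383−0.6768) = (-6.876)×(-0.3386) = 2.328 mol/L.
C_A = C_{A0}e^(−k₁τ) = 1.488 mol/L, so C_Q = C_{A0}−C_A−C_P = 0.5836 mol/L; C_P/C_Q = 3.99.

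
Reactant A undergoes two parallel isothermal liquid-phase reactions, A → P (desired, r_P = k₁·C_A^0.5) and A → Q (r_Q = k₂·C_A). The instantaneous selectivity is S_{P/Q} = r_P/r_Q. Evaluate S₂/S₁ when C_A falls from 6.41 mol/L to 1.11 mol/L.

S_{P/Q} = (k₁/k₂)·C_A^-0.5, so S₂/S₁ = (C_{A,2}/C_{A,1})^-0.5.
= (1.11/6.41)^(-0.5) = (0.1732)^(-0.5) = 2.40.

2.40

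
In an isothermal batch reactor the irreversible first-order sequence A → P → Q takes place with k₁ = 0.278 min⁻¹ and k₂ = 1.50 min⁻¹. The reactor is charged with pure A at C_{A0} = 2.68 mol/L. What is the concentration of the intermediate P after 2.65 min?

0.280 mol/L

The intermediate concentration in a first-order A→B→C sequence is C_P = k₁C_{A0}(e^(−k₁t) − e^(−k₂t))/(k₂−k₁).
e^(−k₁t) = e^(−0.278×2.65) = e^(−0.7367) = 0.4787; e^(−k₂t) = e^(−3.975) = 0.01878.
C_P = 0.278×2.68/(1.50−0.278) × (0.4787−0.01878) = 0.6097×0.4599 = 0.2804 mol/L.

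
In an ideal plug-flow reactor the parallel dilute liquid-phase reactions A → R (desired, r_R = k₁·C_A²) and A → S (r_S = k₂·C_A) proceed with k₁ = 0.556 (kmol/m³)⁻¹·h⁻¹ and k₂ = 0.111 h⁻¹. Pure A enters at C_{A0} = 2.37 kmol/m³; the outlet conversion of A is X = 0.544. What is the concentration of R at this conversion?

1.15 kmol/m³

C_A = C_{A0}(1−X) = 1.081 kmol/m³.
Along a PFR/batch, dC_S/dC_A = −r_S/(r_R+r_S) = −k₂/(k₂+k₁·C_A).
Integrating from C_{A0} to C_A: C_S = (0.111/0.556)·ln[(0.111+0.556·2.37)/(0.111+0.556·1.08)] = 0.1996·ln(1.429/0.7119) = 0.1391 kmol/m³.
Then C_R = (C_{A0}−C_A) − C_S = 1.289 − 0.1391 = 1.150 kmol/m³.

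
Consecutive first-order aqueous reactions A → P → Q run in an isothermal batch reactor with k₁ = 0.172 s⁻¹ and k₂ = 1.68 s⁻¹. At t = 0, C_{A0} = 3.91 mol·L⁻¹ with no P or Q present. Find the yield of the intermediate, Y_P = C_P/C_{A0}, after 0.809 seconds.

0.0699

Solving the coupled first-order balances gives C_P(t) = [k₁/(k₂−k₁)]·C_{A0}·(e^(−k₁t) − e^(−k₂t)).
e^(−k₁t) = e^(−0.172×0.809) = e^(−0.1391) = 0.8701; e^(−k₂t) = e^(−1.359) = 0.2569.
C_P = 0.172×3.91/(1.68−0.172) × (0.8701−0.2569) = 0.4460×0.6132 = 0.2735 mol·L⁻¹.
Y_P = C_P/C_{A0} = 0.2735/3.91 = 0.0699.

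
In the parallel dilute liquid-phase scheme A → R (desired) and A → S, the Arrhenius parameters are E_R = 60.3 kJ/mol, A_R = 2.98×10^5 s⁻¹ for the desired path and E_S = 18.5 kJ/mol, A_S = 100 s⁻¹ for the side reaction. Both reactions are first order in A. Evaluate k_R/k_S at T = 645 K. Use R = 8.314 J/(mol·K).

Since both paths have the same order in A, the concentration cancels and S_{R/S} = k_R/k_S = (A_R/A_S)·exp[(E_S−E_R)/(RT)].
(E_S−E_R)/(RT) = (18.5−60.3)×10³/(8.314×645) = -41800/5363 = -7.795.
k_R/k_S = (2.98×10^5/100)·exp(-7.795) = 2980 × 4.119×10^-4 = 1.23.

1.23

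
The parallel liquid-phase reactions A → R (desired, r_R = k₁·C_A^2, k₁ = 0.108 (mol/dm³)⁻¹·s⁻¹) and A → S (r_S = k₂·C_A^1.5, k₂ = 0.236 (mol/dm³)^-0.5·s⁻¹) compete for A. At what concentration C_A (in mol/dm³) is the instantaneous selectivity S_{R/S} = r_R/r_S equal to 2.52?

S_{R/S} = (k₁/k₂)·C_A^0.5 ⇒ C_A = (S·k₂/k₁)^(2).
= (2.52×0.236/0.108)^(2) = (5.507)^(2) = 30.3 mol/dm³.

30.3 mol/dm³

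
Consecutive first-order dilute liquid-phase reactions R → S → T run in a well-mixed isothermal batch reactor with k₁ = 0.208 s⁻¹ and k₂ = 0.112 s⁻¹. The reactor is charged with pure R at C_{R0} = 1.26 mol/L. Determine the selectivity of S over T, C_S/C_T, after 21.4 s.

For first-order series with pure R initially, C_S(t) = k₁C_{R0}/(k₂−k₁)·(e^(−k₁t) − e^(−k₂t)).
e^(−k₁t) = e^(−0.208×21.4) = e^(−4.451) = 0.01166; e^(−k₂t) = e^(−2.397) = 0.09101.
C_S = 0.208×1.26/(0.112−0.208) × (0.01166−0.09101) = (-2.730)×(-0.07934) = 0.2166 mol/L.
C_R = C_{R0}e^(−k₁t) = 0.01470 mol/L, so C_T = C_{R0}−C_R−C_S = 1.029 mol/L; C_S/C_T = 0.211.

0.211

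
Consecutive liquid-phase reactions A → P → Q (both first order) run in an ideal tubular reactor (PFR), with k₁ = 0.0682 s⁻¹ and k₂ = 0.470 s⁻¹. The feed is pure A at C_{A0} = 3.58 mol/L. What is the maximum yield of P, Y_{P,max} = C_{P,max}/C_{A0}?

At the optimum, C_{P,max}/C_{A0} = (k₁/k₂)^[k₂/(k₂−k₁)].
= (0.0682/0.470)^(0.470/(0.470−0.0682)) = (0.1451)^(1.170) = 0.1046.

0.105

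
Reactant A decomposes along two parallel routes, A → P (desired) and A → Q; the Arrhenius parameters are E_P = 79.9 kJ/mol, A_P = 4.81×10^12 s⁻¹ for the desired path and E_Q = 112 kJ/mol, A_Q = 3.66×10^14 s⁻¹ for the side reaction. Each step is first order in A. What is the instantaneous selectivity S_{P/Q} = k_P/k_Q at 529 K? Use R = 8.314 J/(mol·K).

k_P/k_Q = (A_P/A_Q)·exp[−(E_P−E_Q)/(RT)] = (A_P/A_Q)·exp[(E_Q−E_P)/(RT)].
(E_Q−E_P)/(RT) = (112−79.9)×10³/(8.314×529) = 32100/4398 = 7.299.
k_P/k_Q = (4.81×10^12/3.66×10^14)·exp(7.299) = 0.01314 × 1478 = 19.4.

19.4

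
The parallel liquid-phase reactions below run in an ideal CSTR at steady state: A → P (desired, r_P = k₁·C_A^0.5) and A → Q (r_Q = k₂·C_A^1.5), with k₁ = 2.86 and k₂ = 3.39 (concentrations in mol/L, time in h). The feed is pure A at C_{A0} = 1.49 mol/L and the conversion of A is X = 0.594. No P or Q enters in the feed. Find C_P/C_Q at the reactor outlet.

Exit C_A = C_{A0}(1−X) = 1.49×0.406 = 0.6049 mol/L.
A CSTR operates uniformly at the exit composition, giving r_P = 2.224 and r_Q = 1.595 (each k·C_A^n at C_A = 0.6049).
Overall selectivity = C_P/C_Q = r_Pτ/(r_Qτ) = r_P/r_Q = 1.39.

1.39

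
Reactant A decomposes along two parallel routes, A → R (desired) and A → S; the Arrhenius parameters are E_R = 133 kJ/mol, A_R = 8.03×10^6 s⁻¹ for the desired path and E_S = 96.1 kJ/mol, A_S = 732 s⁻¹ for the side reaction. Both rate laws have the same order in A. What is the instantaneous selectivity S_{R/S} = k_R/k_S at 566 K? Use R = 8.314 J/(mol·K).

k_R/k_S = (A_R/A_S)·exp[−(E_R−E_S)/(RT)] = (A_R/A_S)·exp[(E_S−E_R)/(RT)].
(E_S−E_R)/(RT) = (96.1−133)×10³/(8.314×566) = -36900/4706 = -7.842.
k_R/k_S = (8.03×10^6/732)·exp(-7.842) = 10970 × 3.931×10^-4 = 4.31.

4.31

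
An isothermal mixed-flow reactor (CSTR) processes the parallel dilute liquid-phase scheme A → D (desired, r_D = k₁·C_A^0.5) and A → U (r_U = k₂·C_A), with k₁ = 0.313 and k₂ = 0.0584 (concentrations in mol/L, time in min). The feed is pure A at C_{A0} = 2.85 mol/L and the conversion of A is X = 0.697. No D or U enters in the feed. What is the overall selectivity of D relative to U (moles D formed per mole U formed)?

Exit C_A = C_{A0}(1−X) = 2.85×0.303 = 0.8636 mol/L.
Rates in a CSTR are evaluated at the outlet concentration: r_D = 0.313×0.8636^0.5 = 0.2909, r_U = 0.0584×0.8636 = 0.05043.
Overall selectivity = C_D/C_U = r_Dτ/(r_Uτ) = r_D/r_U = 5.77.

5.77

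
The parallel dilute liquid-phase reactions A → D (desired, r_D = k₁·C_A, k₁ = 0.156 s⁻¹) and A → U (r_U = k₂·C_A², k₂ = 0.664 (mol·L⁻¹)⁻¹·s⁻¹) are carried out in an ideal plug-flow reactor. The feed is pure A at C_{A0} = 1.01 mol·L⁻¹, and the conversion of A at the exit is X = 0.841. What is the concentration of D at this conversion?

C_A = C_{A0}(1−X) = 0.1606 mol·L⁻¹.
Along a PFR/batch, dC_D/dC_A = −r_D/(r_D+r_U) = −k₁/(k₁+k₂·C_A).
Integrating from C_{A0} to C_A: C_D = (0.156/0.664)·ln[(0.156+0.664·1.01)/(0.156+0.664·0.161)] = 0.2349·ln(0.8266/0.2626) = 0.2694 mol·L⁻¹.

0.269 mol·L⁻¹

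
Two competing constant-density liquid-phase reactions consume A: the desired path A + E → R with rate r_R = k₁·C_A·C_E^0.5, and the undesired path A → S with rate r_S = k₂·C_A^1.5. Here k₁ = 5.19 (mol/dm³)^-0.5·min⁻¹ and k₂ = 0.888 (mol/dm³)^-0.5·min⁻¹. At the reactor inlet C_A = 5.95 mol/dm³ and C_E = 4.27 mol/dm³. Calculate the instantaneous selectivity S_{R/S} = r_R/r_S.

S_{R/S} = r_R/r_S = (k₁·C_A·C_E^0.5)/(k₂·C_A^1.5) = (k₁/k₂)·C_A^-0.5·C_E^0.5.
= (5.19×5.950×4.270^0.5) / (0.888×5.950^1.5) = 63.81/12.89 = 4.95.
The undesired path is higher order in A, so low C_A (CSTR or dilute feed) favours R.

4.95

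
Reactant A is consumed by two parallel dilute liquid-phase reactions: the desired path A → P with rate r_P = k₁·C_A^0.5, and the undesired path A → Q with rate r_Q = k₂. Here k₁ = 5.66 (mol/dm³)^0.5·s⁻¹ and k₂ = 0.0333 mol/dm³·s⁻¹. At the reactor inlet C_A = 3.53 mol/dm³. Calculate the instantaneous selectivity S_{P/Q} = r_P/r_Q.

319

S_{P/Q} = r_P/r_Q = (k₁·C_A^0.5)/(k₂) = (k₁/k₂)·C_A^0.5.
= (5.66×3.530^0.5) / (0.0333) = 10.63/0.03330 = 319.
Since the desired path is higher order in A, keeping C_A high (PFR or concentrated feed) favours P.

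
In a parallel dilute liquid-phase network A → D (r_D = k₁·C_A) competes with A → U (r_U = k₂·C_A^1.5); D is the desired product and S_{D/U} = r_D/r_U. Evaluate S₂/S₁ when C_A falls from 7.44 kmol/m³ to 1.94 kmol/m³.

1.96

S_{D/U} = (k₁/k₂)·C_A^-0.5, so S₂/S₁ = (C_{A,2}/C_{A,1})^-0.5.
= (1.94/7.44)^(-0.5) = (0.2608)^(-0.5) = 1.96.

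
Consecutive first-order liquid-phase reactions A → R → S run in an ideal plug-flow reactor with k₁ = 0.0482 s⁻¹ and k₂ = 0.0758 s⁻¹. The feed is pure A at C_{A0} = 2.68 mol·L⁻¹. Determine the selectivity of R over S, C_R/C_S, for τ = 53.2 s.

The intermediate concentration in a first-order A→B→C sequence is C_R = k₁C_{A0}(e^(−k₁τ) − e^(−k₂τ))/(k₂−k₁).
e^(−k₁τ) = e^(−0.0482×53.2) = e^(−2.564) = 0.07698; e^(−k₂τ) = e^(−4.033) = 0.01773.
C_R = 0.0482×2.68/(0.0758−0.0482) × (0.07698−0.01773) = 4.680×0.05925 = 0.2773 mol·L⁻¹.
C_A = C_{A0}e^(−k₁τ) = 0.2063 mol·L⁻¹, so C_S = C_{A0}−C_A−C_R = 2.196 mol·L⁻¹; C_R/C_S = 0.126.

0.126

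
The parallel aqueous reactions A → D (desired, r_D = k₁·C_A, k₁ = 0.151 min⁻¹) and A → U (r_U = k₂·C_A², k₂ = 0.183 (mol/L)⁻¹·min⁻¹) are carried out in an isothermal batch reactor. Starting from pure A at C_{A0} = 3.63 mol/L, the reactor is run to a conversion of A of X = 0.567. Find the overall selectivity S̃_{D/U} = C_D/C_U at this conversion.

C_A = C_{A0}(1−X) = 1.572 mol/L.
Along a PFR/batch, dC_D/dC_A = −r_D/(r_D+r_U) = −k₁/(k₁+k₂·C_A).
Integrating from C_{A0} to C_A: C_D = (0.151/0.183)·ln[(0.151+0.183·3.63)/(0.151+0.183·1.57)] = 0.8251·ln(0.8153/0.4386) = 0.5115 mol/L.
C_U = (C_{A0}−C_A)−C_D = 1.547 mol/L; S̃_{D/U} = 0.5115/1.547 = 0.331.

0.331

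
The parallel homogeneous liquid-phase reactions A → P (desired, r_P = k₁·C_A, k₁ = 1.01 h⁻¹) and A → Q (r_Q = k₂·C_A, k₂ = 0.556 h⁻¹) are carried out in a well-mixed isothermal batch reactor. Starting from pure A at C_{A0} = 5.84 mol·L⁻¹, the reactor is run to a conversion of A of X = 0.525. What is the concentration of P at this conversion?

C_A = C_{A0}(1−X) = 2.774 mol·L⁻¹.
Both paths are first order in A, so the instantaneous fraction to P is constant: dC_P/d(−C_A) = k₁/(k₁+k₂) = 0.6450.
C_P = 0.6450·(C_{A0}−C_A) = 0.6450×3.066 = 1.98 mol·L⁻¹.

1.98 mol·L⁻¹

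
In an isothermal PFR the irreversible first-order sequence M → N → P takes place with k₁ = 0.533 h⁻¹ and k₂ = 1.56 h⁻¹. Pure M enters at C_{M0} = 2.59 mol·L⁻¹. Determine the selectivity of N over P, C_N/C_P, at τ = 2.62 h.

The intermediate concentration in a first-order A→B→C sequence is C_N = k₁C_{M0}(e^(−k₁τ) − e^(−k₂τ))/(k₂−k₁).
e^(−k₁τ) = e^(−0.533×2.62) = e^(−1.396) = 0.2475; e^(−k₂τ) = e^(−4.087) = 0.01679.
C_N = 0.533×2.59/(1.56−0.533) × (0.2475−0.01679) = 1.344×0.2307 = 0.3101 mol·L⁻¹.
C_M = C_{M0}e^(−k₁τ) = 0.6410 mol·L⁻¹, so C_P = C_{M0}−C_M−C_N = 1.639 mol·L⁻¹; C_N/C_P = 0.189.

0.189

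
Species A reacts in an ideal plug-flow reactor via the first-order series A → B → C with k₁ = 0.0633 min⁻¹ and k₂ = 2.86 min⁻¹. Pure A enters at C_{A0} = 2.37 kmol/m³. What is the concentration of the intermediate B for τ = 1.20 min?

Solving the coupled first-order balances gives C_B(τ) = [k₁/(k₂−k₁)]·C_{A0}·(e^(−k₁τ) − e^(−k₂τ)).
e^(−k₁τ) = e^(−0.0633×1.20) = e^(−0.07596) = 0.9269; e^(−k₂τ) = e^(−3.432) = 0.03232.
C_B = 0.0633×2.37/(2.86−0.0633) × (0.9269−0.03232) = 0.05364×0.8945 = 0.04798 kmol/m³.

0.0480 kmol/m³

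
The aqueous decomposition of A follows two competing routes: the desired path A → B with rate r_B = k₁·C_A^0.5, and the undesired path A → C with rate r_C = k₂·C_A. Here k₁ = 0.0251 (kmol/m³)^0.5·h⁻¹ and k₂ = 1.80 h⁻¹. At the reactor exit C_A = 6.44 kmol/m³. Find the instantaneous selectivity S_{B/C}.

S_{B/C} = r_B/r_C = (k₁·C_A^0.5)/(k₂·C_A) = (k₁/k₂)·C_A^-0.5.
= (0.0251×6.440^0.5) / (1.80×6.440) = 0.06370/11.59 = 0.00549.

0.00549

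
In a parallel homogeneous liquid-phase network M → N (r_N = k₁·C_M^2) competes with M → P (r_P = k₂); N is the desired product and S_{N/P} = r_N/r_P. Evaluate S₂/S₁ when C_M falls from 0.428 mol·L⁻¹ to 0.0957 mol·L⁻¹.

S_{N/P} = (k₁/k₂)·C_M^2, so S₂/S₁ = (C_{M,2}/C_{M,1})^2.
= (0.0957/0.428)^2 = (0.2236)^2 = 0.0500.

0.0500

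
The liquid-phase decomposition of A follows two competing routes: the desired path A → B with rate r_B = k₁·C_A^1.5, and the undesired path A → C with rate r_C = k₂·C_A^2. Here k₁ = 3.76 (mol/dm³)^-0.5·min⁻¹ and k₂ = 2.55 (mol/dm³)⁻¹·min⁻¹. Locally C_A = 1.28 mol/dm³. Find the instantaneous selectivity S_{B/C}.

S_{B/C} = r_B/r_C = (k₁·C_A^1.5)/(k₂·C_A^2) = (k₁/k₂)·C_A^-0.5.
= (3.76×1.280^1.5) / (2.55×1.280^2) = 5.445/4.178 = 1.30.

1.30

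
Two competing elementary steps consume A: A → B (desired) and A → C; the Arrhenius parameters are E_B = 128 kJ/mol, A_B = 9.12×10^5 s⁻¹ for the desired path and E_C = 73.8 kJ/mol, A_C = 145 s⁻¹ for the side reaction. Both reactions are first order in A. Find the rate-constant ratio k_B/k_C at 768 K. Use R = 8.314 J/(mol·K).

Since both paths have the same order in A, the concentration cancels and S_{B/C} = k_B/k_C = (A_B/A_C)·exp[(E_C−E_B)/(RT)].
(E_C−E_B)/(RT) = (73.8−128)×10³/(8.314×768) = -54200/6385 = -8.488.
k_B/k_C = (9.12×10^5/145)·exp(-8.488) = 6290 × 2.058×10^-4 = 1.29.
Since E_B > E_C, raising the temperature improves selectivity toward B.

1.29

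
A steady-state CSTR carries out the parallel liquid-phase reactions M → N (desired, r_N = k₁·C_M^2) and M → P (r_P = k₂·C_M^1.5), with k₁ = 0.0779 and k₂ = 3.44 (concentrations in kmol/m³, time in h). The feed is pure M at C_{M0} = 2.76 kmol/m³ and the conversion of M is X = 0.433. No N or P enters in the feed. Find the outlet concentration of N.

Exit C_M = C_{M0}(1−X) = 2.76×0.567 = 1.565 kmol/m³.
A CSTR operates uniformly at the exit composition, giving r_N = 0.1908 and r_P = 6.734 (each k·C_M^n at C_M = 1.565).
Fraction of consumed M going to N: r_N/(r_N+r_P) = 0.02755.
C_N = 0.02755·C_{M0}·X = 0.02755×2.76×0.433 = 0.0329 kmol/m³.

0.0329 kmol/m³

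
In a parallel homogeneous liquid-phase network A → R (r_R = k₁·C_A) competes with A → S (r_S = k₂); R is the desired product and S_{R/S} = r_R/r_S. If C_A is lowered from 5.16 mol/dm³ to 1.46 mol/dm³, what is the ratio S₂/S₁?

0.283

S_{R/S} = (k₁/k₂)·C_A, so S₂/S₁ = (C_{A,2}/C_{A,1}).
= 1.46/5.16 = 0.283.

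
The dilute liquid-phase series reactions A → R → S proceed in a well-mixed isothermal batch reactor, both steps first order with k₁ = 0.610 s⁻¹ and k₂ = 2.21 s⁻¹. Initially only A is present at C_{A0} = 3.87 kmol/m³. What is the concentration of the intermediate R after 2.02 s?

The intermediate concentration in a first-order A→B→C sequence is C_R = k₁C_{A0}(e^(−k₁t) − e^(−k₂t))/(k₂−k₁).
e^(−k₁t) = e^(−0.610×2.02) = e^(−1.232) = 0.2917; e^(−k₂t) = e^(−4.464) = 0.01151.
C_R = 0.610×3.87/(2.21−0.610) × (0.2917−0.01151) = 1.475×0.2801 = 0.4133 kmol/m³.

0.413 kmol/m³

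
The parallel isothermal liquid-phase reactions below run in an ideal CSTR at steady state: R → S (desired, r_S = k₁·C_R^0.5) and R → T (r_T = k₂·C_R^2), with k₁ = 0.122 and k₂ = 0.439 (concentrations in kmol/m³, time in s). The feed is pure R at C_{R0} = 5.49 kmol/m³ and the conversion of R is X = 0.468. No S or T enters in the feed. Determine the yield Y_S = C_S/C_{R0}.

Exit C_R = C_{R0}(1−X) = 5.49×0.532 = 2.921 kmol/m³.
A CSTR operates uniformly at the exit composition, giving r_S = 0.2085 and r_T = 3.745 (each k·C_R^n at C_R = 2.921).
Fraction of consumed R going to S: r_S/(r_S+r_T) = 0.05274.
C_S = 0.05274·C_{R0}·X = 0.05274×5.49×0.468 = 0.136 kmol/m³; Y_S = C_S/C_{R0} = 0.0247.

0.0247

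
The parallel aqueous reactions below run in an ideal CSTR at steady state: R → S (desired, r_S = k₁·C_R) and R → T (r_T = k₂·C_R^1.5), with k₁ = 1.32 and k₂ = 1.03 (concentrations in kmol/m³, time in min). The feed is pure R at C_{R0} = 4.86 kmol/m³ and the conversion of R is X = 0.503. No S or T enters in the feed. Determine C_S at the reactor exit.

1.10 kmol/m³

Exit C_R = C_{R0}(1−X) = 4.86×0.497 = 2.415 kmol/m³.
Rates in a CSTR are evaluated at the outlet concentration: r_S = 1.32×2.415 = 3.188, r_T = 1.03×2.415^1.5 = 3.867.
Fraction of consumed R going to S: r_S/(r_S+r_T) = 0.4519.
C_S = 0.4519·C_{R0}·X = 0.4519×4.86×0.503 = 1.10 kmol/m³.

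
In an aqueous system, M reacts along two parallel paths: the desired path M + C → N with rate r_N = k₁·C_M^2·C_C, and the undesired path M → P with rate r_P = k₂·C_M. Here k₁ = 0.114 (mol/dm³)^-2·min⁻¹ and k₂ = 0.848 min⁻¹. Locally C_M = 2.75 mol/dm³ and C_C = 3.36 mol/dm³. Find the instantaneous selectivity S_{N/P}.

S_{N/P} = r_N/r_P = (k₁·C_M^2·C_C)/(k₂·C_M) = (k₁/k₂)·C_M·C_C.
= (0.114×2.750^2×3.360) / (0.848×2.750) = 2.897/2.332 = 1.24.
Since the desired path is higher order in M, keeping C_M high (PFR or concentrated feed) favours N.

1.24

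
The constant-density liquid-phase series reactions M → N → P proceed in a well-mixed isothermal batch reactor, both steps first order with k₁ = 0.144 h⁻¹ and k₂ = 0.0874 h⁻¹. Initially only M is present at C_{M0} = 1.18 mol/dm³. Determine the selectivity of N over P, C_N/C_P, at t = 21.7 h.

0.394

The intermediate concentration in a first-order A→B→C sequence is C_N = k₁C_{M0}(e^(−k₁t) − e^(−k₂t))/(k₂−k₁).
e^(−k₁t) = e^(−0.144×21.7) = e^(−3.125) = 0.04395; e^(−k₂t) = e^(−1.897) = 0.1501.
C_N = 0.144×1.18/(0.0874−0.144) × (0.04395−0.1501) = (-3.002)×(-0.1061) = 0.3186 mol/dm³.
C_M = C_{M0}e^(−k₁t) = 0.05186 mol/dm³, so C_P = C_{M0}−C_M−C_N = 0.8095 mol/dm³; C_N/C_P = 0.394.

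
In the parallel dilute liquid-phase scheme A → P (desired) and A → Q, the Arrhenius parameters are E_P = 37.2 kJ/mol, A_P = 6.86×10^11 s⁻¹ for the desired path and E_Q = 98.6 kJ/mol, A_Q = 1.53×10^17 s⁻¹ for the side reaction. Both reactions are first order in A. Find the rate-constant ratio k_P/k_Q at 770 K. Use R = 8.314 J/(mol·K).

k_P/k_Q = (A_P/A_Q)·exp[−(E_P−E_Q)/(RT)] = (A_P/A_Q)·exp[(E_Q−E_P)/(RT)].
(E_Q−E_P)/(RT) = (98.6−37.2)×10³/(8.314×770) = 61400/6402 = 9.591.
k_P/k_Q = (6.86×10^11/1.53×10^17)·exp(9.591) = 4.484×10^-6 × 14634 = 0.0656.

0.0656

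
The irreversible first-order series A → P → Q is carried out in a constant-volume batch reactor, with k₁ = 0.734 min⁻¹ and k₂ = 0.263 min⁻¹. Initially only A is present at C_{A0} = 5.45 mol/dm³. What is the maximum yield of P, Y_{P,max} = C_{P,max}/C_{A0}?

For a first-order series the maximum intermediate yield is C_{P,max}/C_{A0} = (k₁/k₂)^[k₂/(k₂−k₁)].
= (0.734/0.263)^(0.263/(0.263−0.734)) = (2.791)^(-0.5584) = 0.5638.

0.564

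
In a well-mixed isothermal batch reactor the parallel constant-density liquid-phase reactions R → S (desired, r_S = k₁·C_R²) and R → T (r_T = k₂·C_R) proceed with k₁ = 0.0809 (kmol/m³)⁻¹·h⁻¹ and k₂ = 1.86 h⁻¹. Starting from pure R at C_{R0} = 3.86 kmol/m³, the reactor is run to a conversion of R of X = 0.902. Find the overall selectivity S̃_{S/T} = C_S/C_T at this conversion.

0.0904

C_R = C_{R0}(1−X) = 0.3783 kmol/m³.
Along a PFR/batch, dC_T/dC_R = −r_T/(r_S+r_T) = −k₂/(k₂+k₁·C_R).
Integrating from C_{R0} to C_R: C_T = (1.86/0.0809)·ln[(1.86+0.0809·3.86)/(1.86+0.0809·0.378)] = 22.99·ln(2.172/1.891) = 3.193 kmol/m³.
Then C_S = (C_{R0}−C_R) − C_T = 3.482 − 3.193 = 0.2887 kmol/m³.
S̃_{S/T} = C_S/C_T = 0.2887/3.193 = 0.0904.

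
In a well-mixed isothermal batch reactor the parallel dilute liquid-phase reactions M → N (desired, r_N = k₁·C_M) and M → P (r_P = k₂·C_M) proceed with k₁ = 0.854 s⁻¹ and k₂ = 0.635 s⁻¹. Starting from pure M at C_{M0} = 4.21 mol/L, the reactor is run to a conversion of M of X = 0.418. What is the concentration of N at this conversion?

C_M = C_{M0}(1−X) = 2.450 mol/L.
Both paths are first order in M, so the instantaneous fraction to N is constant: dC_N/d(−C_M) = k₁/(k₁+k₂) = 0.5735.
C_N = 0.5735·(C_{M0}−C_M) = 0.5735×1.760 = 1.01 mol/L.

1.01 mol/L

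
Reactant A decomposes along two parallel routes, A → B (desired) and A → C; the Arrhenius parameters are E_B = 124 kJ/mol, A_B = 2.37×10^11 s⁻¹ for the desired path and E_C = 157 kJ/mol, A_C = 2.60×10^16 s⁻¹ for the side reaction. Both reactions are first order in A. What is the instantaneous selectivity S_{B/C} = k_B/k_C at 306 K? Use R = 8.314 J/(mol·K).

k_B/k_C = (A_B/A_C)·exp[−(E_B−E_C)/(RT)] = (A_B/A_C)·exp[(E_C−E_B)/(RT)].
(E_C−E_B)/(RT) = (157−124)×10³/(8.314×306) = 33000/2544 = 12.97.
k_B/k_C = (2.37×10^11/2.60×10^16)·exp(12.97) = 9.115×10^-6 × 4.299×10^5 = 3.92.

3.92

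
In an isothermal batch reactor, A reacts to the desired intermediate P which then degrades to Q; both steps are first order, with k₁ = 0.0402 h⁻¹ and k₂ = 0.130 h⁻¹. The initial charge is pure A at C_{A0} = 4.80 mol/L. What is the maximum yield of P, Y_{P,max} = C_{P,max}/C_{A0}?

Evaluating C_P at t_opt = ln(k₂/k₁)/(k₂−k₁) gives C_{P,max}/C_{A0} = (k₁/k₂)^[k₂/(k₂−k₁)].
= (0.0402/0.130)^(0.130/(0.130−0.0402)) = (0.3092)^(1.448) = 0.1829.

0.183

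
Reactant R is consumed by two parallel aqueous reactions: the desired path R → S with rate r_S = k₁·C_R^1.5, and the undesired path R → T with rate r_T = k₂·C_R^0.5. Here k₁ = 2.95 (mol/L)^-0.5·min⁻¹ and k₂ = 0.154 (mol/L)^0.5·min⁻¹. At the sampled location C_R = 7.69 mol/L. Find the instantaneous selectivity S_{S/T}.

S_{S/T} = r_S/r_T = (k₁·C_R^1.5)/(k₂·C_R^0.5) = (k₁/k₂)·C_R.
= (2.95×7.690^1.5) / (0.154×7.690^0.5) = 62.91/0.4271 = 147.

147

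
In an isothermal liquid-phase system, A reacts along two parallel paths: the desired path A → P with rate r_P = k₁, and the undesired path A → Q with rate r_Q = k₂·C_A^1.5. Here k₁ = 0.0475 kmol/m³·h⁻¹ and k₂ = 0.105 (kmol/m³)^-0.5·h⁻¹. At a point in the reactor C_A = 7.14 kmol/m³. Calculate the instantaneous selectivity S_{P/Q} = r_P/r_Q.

S_{P/Q} = r_P/r_Q = (k₁)/(k₂·C_A^1.5) = (k₁/k₂)·C_A^-1.5.
= (0.0475) / (0.105×7.140^1.5) = 0.04750/2.003 = 0.0237.
The undesired path is higher order in A, so low C_A (CSTR or dilute feed) favours P.

0.0237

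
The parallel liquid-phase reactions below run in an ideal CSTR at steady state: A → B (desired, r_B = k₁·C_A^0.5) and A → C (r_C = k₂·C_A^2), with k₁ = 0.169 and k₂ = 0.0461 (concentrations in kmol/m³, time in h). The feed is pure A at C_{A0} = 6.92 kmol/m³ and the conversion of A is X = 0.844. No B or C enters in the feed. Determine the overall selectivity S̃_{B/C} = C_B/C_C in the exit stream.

3.27

Exit C_A = C_{A0}(1−X) = 6.92×0.156 = 1.080 kmol/m³.
A CSTR operates uniformly at the exit composition, giving r_B = 0.1756 and r_C = 0.05372 (each k·C_A^n at C_A = 1.080).
Overall selectivity = C_B/C_C = r_Bτ/(r_Cτ) = r_B/r_C = 3.27.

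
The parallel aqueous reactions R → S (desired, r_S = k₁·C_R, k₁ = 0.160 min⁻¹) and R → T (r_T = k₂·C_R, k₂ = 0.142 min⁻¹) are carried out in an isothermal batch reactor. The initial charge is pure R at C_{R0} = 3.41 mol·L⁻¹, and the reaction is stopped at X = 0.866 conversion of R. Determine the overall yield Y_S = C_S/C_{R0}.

C_R = C_{R0}(1−X) = 0.4569 mol·L⁻¹.
Both paths are first order in R, so the instantaneous fraction to S is constant: dC_S/d(−C_R) = k₁/(k₁+k₂) = 0.5298.
C_S = 0.5298·(C_{R0}−C_R) = 0.5298×2.953 = 1.56 mol·L⁻¹.
Y_S = C_S/C_{R0} = 1.565/3.41 = 0.459.

0.459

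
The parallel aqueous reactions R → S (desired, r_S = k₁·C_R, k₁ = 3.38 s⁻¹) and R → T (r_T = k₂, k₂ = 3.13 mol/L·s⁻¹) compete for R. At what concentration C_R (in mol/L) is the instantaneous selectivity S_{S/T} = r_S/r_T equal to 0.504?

S_{S/T} = (k₁/k₂)·C_R ⇒ C_R = S·k₂/k₁.
= 0.504×3.13/3.38 = 0.467 mol/L.

0.467 mol/L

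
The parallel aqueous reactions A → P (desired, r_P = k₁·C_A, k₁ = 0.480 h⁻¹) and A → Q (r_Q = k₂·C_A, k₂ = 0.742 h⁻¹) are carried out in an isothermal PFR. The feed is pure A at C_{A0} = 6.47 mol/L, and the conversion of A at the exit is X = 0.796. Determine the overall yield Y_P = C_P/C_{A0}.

0.313

C_A = C_{A0}(1−X) = 1.320 mol/L.
Both paths are first order in A, so the instantaneous fraction to P is constant: dC_P/d(−C_A) = k₁/(k₁+k₂) = 0.3928.
C_P = 0.3928·(C_{A0}−C_A) = 0.3928×5.150 = 2.02 mol/L.
Y_P = C_P/C_{A0} = 2.023/6.47 = 0.313.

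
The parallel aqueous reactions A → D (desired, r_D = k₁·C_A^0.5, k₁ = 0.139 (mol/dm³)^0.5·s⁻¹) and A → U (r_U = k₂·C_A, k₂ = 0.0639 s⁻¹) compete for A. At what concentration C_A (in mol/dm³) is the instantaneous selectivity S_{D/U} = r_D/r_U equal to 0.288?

S_{D/U} = (k₁/k₂)·C_A^-0.5 ⇒ C_A = (S·k₂/k₁)^(-2).
= (0.288×0.0639/0.139)^(-2) = (0.1324)^(-2) = 57.0 mol/dm³.

57.0 mol/dm³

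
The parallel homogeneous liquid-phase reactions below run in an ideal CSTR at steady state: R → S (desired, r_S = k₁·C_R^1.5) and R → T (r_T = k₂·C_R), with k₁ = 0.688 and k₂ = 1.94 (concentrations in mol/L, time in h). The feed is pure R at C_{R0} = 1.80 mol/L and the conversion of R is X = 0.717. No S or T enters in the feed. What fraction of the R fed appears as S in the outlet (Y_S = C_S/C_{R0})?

0.145

Exit C_R = C_{R0}(1−X) = 1.80×0.283 = 0.5094 mol/L.
A CSTR operates uniformly at the exit composition, giving r_S = 0.2501 and r_T = 0.9882 (each k·C_R^n at C_R = 0.5094).
Fraction of consumed R going to S: r_S/(r_S+r_T) = 0.2020.
C_S = 0.2020·C_{R0}·X = 0.2020×1.80×0.717 = 0.261 mol/L; Y_S = C_S/C_{R0} = 0.145.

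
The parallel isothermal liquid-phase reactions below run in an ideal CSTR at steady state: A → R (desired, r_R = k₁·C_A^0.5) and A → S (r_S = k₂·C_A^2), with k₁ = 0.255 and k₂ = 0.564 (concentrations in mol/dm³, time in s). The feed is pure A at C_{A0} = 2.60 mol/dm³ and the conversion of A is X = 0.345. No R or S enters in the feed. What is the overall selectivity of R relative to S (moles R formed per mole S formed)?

Exit C_A = C_{A0}(1−X) = 2.60×0.655 = 1.703 mol/dm³.
Rates in a CSTR are evaluated at the outlet concentration: r_R = 0.255×1.703^0.5 = 0.3328, r_S = 0.564×1.703^2 = 1.636.
Overall selectivity = C_R/C_S = r_Rτ/(r_Sτ) = r_R/r_S = 0.203.

0.203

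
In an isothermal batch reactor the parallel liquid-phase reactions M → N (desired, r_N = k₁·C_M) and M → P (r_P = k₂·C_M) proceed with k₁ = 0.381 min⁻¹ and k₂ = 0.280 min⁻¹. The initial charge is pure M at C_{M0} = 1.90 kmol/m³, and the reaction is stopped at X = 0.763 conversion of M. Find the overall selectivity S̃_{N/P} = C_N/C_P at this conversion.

1.36

C_M = C_{M0}(1−X) = 0.4503 kmol/m³.
Both paths are first order in M, so the instantaneous fraction to N is constant: dC_N/d(−C_M) = k₁/(k₁+k₂) = 0.5764.
C_N = 0.5764·(C_{M0}−C_M) = 0.5764×1.450 = 0.836 kmol/m³.
C_P = (C_{M0}−C_M)−C_N = 0.6141 kmol/m³; S̃_{N/P} = 0.8356/0.6141 = 1.36.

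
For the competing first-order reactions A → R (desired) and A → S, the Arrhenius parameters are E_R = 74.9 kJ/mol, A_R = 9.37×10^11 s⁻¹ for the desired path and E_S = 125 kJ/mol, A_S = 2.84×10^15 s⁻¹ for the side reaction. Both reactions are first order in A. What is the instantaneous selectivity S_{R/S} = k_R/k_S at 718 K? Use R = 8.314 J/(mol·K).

With equal orders, S_{R/S} = k_R/k_S = (A_R/A_S)·exp[(E_S−E_R)/(RT)].
(E_S−E_R)/(RT) = (125−74.9)×10³/(8.314×718) = 50100/5969 = 8.393.
k_R/k_S = (9.37×10^11/2.84×10^15)·exp(8.393) = 3.299×10^-4 × 4415 = 1.46.
Since E_R < E_S, lowering the temperature improves selectivity toward R.

1.46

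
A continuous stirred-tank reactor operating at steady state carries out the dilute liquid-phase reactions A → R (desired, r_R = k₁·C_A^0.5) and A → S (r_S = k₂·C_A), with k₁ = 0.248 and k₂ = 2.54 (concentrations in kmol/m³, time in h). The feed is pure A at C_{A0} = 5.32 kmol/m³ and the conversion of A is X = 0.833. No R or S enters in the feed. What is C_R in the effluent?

Exit C_A = C_{A0}(1−X) = 5.32×0.167 = 0.8884 kmol/m³.
In a CSTR the entire volume is at exit conditions, so r_R = 0.248×0.8884^0.5 = 0.2338 and r_S = 2.54×0.8884 = 2.257.
Fraction of consumed A going to R: r_R/(r_R+r_S) = 0.09386.
C_R = 0.09386·C_{A0}·X = 0.09386×5.32×0.833 = 0.416 kmol/m³.

0.416 kmol/m³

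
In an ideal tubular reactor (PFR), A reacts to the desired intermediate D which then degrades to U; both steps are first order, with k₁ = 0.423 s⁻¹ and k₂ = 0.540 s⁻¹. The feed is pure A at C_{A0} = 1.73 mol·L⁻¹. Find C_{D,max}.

At the optimum, C_{D,max}/C_{A0} = (k₁/k₂)^[k₂/(k₂−k₁)].
= (0.423/0.540)^(0.540/(0.540−0.423)) = (0.7833)^(4.615) = 0.3240.
C_{D,max} = 0.3240×1.73 = 0.560 mol·L⁻¹.

0.560 mol·L⁻¹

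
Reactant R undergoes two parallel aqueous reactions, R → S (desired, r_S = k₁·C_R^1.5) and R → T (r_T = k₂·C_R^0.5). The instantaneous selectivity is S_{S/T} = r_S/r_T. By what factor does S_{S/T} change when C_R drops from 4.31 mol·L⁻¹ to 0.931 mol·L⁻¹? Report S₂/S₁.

S_{S/T} = (k₁/k₂)·C_R, so S₂/S₁ = (C_{R,2}/C_{R,1}).
= 0.931/4.31 = 0.216.
Selectivity toward S falls as C_R falls — high-concentration operation is favoured.

0.216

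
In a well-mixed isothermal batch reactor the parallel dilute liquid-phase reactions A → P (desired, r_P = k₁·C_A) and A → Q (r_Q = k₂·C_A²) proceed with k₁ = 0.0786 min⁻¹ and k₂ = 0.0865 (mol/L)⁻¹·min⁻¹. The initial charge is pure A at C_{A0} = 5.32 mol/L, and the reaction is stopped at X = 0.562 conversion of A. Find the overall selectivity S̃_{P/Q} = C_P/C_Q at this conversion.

0.248

C_A = C_{A0}(1−X) = 2.330 mol/L.
Along a PFR/batch, dC_P/dC_A = −r_P/(r_P+r_Q) = −k₁/(k₁+k₂·C_A).
Integrating from C_{A0} to C_A: C_P = (0.0786/0.0865)·ln[(0.0786+0.0865·5.32)/(0.0786+0.0865·2.33)] = 0.9087·ln(0.5388/0.2802) = 0.5942 mol/L.
C_Q = (C_{A0}−C_A)−C_P = 2.396 mol/L; S̃_{P/Q} = 0.5942/2.396 = 0.248.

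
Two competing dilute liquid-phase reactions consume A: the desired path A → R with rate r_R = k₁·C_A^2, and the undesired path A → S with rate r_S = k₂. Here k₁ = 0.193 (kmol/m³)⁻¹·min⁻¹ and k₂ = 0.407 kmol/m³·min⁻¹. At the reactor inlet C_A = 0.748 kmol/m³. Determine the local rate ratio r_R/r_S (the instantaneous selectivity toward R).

0.265

S_{R/S} = r_R/r_S = (k₁·C_A^2)/(k₂) = (k₁/k₂)·C_A^2.
= (0.193×0.7480^2) / (0.407) = 0.1080/0.4070 = 0.265.
Since the desired path is higher order in A, keeping C_A high (PFR or concentrated feed) favours R.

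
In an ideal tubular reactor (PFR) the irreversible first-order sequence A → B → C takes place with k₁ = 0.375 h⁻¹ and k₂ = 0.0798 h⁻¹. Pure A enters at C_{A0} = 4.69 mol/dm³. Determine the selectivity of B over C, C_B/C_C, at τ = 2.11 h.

The intermediate concentration in a first-order A→B→C sequence is C_B = k₁C_{A0}(e^(−k₁τ) − e^(−k₂τ))/(k₂−k₁).
e^(−k₁τ) = e^(−0.375×2.11) = e^(−0.7913) = 0.4533; e^(−k₂τ) = e^(−0.1684) = 0.8450.
C_B = 0.375×4.69/(0.0798−0.375) × (0.4533−0.8450) = (-5.958)×(-0.3918) = 2.334 mol/dm³.
C_A = C_{A0}e^(−k₁τ) = 2.126 mol/dm³, so C_C = C_{A0}−C_A−C_B = 0.2301 mol/dm³; C_B/C_C = 10.1.

10.1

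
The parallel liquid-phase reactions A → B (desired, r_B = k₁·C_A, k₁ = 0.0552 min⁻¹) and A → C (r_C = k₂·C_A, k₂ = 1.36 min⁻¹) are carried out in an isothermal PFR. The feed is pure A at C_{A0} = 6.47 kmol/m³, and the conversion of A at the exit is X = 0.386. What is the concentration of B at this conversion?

0.0974 kmol/m³

C_A = C_{A0}(1−X) = 3.973 kmol/m³.
Both paths are first order in A, so the instantaneous fraction to B is constant: dC_B/d(−C_A) = k₁/(k₁+k₂) = 0.03901.
C_B = 0.03901·(C_{A0}−C_A) = 0.03901×2.497 = 0.0974 kmol/m³.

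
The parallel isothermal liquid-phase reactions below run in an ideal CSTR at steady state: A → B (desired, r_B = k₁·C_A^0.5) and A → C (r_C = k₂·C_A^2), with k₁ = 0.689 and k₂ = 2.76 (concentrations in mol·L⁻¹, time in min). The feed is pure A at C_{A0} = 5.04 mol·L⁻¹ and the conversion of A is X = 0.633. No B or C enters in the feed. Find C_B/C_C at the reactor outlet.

0.0992

Exit C_A = C_{A0}(1−X) = 5.04×0.367 = 1.850 mol·L⁻¹.
A CSTR operates uniformly at the exit composition, giving r_B = 0.9371 and r_C = 9.443 (each k·C_A^n at C_A = 1.850).
Overall selectivity = C_B/C_C = r_Bτ/(r_Cτ) = r_B/r_C = 0.0992.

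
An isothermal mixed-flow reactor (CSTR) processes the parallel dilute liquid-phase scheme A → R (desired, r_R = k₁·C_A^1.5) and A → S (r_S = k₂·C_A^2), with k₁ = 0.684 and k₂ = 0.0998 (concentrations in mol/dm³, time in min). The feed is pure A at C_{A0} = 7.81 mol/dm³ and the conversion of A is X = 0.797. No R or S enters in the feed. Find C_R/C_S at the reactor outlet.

Exit C_A = C_{A0}(1−X) = 7.81×0.203 = 1.585 mol/dm³.
In a CSTR the entire volume is at exit conditions, so r_R = 0.684×1.585^1.5 = 1.365 and r_S = 0.0998×1.585^2 = 0.2509.
Overall selectivity = C_R/C_S = r_Rτ/(r_Sτ) = r_R/r_S = 5.44.

5.44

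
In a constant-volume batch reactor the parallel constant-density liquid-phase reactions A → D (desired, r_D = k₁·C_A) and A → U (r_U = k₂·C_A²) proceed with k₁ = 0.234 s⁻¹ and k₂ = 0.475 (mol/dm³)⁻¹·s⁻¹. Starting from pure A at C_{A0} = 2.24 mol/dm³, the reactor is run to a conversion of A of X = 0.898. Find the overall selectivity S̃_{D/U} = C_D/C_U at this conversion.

C_A = C_{A0}(1−X) = 0.2285 mol/dm³.
Along a PFR/batch, dC_D/dC_A = −r_D/(r_D+r_U) = −k₁/(k₁+k₂·C_A).
Integrating from C_{A0} to C_A: C_D = (0.234/0.475)·ln[(0.234+0.475·2.24)/(0.234+0.475·0.228)] = 0.4926·ln(1.298/0.3425) = 0.6563 mol/dm³.
C_U = (C_{A0}−C_A)−C_D = 1.355 mol/dm³; S̃_{D/U} = 0.6563/1.355 = 0.484.

0.484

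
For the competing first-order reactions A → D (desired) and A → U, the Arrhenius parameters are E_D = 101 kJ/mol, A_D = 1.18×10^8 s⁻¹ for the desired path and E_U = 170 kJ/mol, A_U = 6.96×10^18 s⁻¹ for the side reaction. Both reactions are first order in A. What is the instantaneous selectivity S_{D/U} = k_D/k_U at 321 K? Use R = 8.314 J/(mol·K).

Since both paths have the same order in A, the concentration cancels and S_{D/U} = k_D/k_U = (A_D/A_U)·exp[(E_U−E_D)/(RT)].
(E_U−E_D)/(RT) = (170−101)×10³/(8.314×321) = 69000/2669 = 25.85.
k_D/k_U = (1.18×10^8/6.96×10^18)·exp(25.85) = 1.695×10^-11 × 1.692×10^11 = 2.87.
Since E_D < E_U, lowering the temperature improves selectivity toward D.

2.87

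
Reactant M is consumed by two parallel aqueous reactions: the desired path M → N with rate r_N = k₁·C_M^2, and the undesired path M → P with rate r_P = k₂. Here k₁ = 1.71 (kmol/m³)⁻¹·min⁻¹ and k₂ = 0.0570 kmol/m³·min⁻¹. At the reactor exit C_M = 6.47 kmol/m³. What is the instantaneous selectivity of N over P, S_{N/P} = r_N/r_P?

1256

S_{N/P} = r_N/r_P = (k₁·C_M^2)/(k₂) = (k₁/k₂)·C_M^2.
= (1.71×6.470^2) / (0.0570) = 71.58/0.05700 = 1256.
Since the desired path is higher order in M, keeping C_M high (PFR or concentrated feed) favours N.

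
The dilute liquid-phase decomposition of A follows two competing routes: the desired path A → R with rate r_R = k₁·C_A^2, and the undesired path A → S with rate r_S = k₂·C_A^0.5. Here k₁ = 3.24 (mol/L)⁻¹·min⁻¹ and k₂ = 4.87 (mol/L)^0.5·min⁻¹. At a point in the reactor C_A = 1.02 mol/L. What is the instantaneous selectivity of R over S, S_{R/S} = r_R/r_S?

0.685

S_{R/S} = r_R/r_S = (k₁·C_A^2)/(k₂·C_A^0.5) = (k₁/k₂)·C_A^1.5.
= (3.24×1.020^2) / (4.87×1.020^0.5) = 3.371/4.918 = 0.685.
Since the desired path is higher order in A, keeping C_A high (PFR or concentrated feed) favours R.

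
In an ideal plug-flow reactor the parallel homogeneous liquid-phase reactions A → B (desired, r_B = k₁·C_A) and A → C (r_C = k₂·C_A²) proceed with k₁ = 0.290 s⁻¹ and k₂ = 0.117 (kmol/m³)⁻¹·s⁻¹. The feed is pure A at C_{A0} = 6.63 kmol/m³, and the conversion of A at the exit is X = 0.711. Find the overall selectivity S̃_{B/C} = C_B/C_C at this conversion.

C_A = C_{A0}(1−X) = 1.916 kmol/m³.
Along a PFR/batch, dC_B/dC_A = −r_B/(r_B+r_C) = −k₁/(k₁+k₂·C_A).
Integrating from C_{A0} to C_A: C_B = (0.290/0.117)·ln[(0.290+0.117·6.63)/(0.290+0.117·1.92)] = 2.479·ln(1.066/0.5142) = 1.806 kmol/m³.
C_C = (C_{A0}−C_A)−C_B = 2.907 kmol/m³; S̃_{B/C} = 1.806/2.907 = 0.621.

0.621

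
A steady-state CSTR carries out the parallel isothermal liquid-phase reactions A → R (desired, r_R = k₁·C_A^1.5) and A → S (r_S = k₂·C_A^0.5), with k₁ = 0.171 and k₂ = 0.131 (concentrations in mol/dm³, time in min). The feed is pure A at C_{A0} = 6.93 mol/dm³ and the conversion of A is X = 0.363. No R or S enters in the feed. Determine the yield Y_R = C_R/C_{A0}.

0.309

Exit C_A = C_{A0}(1−X) = 6.93×0.637 = 4.414 mol/dm³.
In a CSTR the entire volume is at exit conditions, so r_R = 0.171×4.414^1.5 = 1.586 and r_S = 0.131×4.414^0.5 = 0.2752.
Fraction of consumed A going to R: r_R/(r_R+r_S) = 0.8521.
C_R = 0.8521·C_{A0}·X = 0.8521×6.93×0.363 = 2.14 mol/dm³; Y_R = C_R/C_{A0} = 0.309.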